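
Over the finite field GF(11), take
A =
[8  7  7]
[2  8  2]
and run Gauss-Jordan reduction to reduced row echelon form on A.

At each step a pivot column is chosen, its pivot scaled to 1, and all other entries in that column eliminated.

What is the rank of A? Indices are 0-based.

step 1: normalize row 0 (÷8) = (1, 5, 5)
  row 1: subtract 2×row0 = (0, 9, 3)
step 2: normalize row 1 (÷9) = (0, 1, 4)
  row 0: subtract 5×row1 = (1, 0, 7)

rank = 2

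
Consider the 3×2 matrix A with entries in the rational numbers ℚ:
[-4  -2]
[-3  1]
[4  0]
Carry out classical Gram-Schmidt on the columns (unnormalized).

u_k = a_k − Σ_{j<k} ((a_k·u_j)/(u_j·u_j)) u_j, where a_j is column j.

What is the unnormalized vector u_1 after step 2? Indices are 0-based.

u_1 = (-62/41, 56/41, -20/41)

Step 1: u_0 = a_0 = (-4, -3, 4).
Step 2: u_1 = a_1 − (5/41)·u_0 = (-62/41, 56/41, -20/41).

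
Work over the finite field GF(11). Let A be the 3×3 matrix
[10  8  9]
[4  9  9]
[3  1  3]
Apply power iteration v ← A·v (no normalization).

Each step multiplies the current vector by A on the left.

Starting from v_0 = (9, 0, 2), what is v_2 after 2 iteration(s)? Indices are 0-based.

v_2 = (5, 5, 4)

v_0 = (9, 0, 2).
v_1 = A·v_0 = (9, 10, 0).
v_2 = A·v_1 = (5, 5, 4).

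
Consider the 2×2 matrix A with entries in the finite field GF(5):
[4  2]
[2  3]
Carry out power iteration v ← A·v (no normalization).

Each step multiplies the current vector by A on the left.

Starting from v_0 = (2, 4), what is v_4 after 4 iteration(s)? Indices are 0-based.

v_0 = (2, 4).
v_1 = A·v_0 = (1, 1).
v_2 = A·v_1 = (1, 0).
v_3 = A·v_2 = (4, 2).
v_4 = A·v_3 = (0, 4).

v_4 = (0, 4)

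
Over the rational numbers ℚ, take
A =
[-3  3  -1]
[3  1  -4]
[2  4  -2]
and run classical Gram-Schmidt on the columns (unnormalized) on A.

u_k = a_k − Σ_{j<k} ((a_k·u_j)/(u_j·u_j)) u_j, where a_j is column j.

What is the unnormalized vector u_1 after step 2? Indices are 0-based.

u_1 = (36/11, 8/11, 42/11)

Step 1: u_0 = a_0 = (-3, 3, 2).
Step 2: u_1 = a_1 − (1/11)·u_0 = (36/11, 8/11, 42/11).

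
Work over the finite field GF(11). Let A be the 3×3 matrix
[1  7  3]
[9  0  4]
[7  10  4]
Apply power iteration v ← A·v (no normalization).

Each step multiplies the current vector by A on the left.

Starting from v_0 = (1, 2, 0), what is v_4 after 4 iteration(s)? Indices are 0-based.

v_0 = (1, 2, 0).
v_1 = A·v_0 = (4, 9, 5).
v_2 = A·v_1 = (5, 1, 6).
v_3 = A·v_2 = (8, 3, 3).
v_4 = A·v_3 = (5, 7, 10).

v_4 = (5, 7, 10)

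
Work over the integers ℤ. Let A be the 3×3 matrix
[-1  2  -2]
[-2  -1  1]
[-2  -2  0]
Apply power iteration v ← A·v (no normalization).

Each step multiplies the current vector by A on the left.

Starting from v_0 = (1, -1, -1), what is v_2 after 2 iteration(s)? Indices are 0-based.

v_0 = (1, -1, -1).
v_1 = A·v_0 = (-1, -2, 0).
v_2 = A·v_1 = (-3, 4, 6).

v_2 = (-3, 4, 6)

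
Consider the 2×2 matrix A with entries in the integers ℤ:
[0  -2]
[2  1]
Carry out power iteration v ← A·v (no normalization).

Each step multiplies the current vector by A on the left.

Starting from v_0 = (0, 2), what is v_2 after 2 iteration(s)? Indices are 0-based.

v_0 = (0, 2).
v_1 = A·v_0 = (-4, 2).
v_2 = A·v_1 = (-4, -6).

v_2 = (-4, -6)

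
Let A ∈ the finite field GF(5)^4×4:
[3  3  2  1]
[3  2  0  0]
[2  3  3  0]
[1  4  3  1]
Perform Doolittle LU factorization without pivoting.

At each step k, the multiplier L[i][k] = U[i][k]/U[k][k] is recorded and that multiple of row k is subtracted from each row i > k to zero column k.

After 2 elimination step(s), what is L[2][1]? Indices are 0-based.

Step 1: pivot at (0,0) is 3.
  row1 ← row1 − (1)·row0  ⇒  L[1][0]=1, U row1=(0, 4, 3, 4)
  row2 ← row2 − (4)·row0  ⇒  L[2][0]=4, U row2=(0, 1, 0, 1)
  row3 ← row3 − (2)·row0  ⇒  L[3][0]=2, U row3=(0, 3, 4, 4)
Step 2: pivot at (1,1) is 4.
  row2 ← row2 − (4)·row1  ⇒  L[2][1]=4, U row2=(0, 0, 3, 0)
  row3 ← row3 − (2)·row1  ⇒  L[3][1]=2, U row3=(0, 0, 3, 1)

L[2][1] = 4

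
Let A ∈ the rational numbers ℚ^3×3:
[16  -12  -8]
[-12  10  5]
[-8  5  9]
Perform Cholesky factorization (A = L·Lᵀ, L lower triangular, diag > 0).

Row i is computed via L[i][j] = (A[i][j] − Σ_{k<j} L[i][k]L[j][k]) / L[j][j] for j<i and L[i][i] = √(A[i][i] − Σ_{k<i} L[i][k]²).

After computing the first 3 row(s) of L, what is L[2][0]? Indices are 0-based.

L[2][0] = -2

Step 1: L[0][0] = √(16) = 4.
  L[1][0] = (-12) / L[0][0] = -3.
Step 2: L[1][1] = √(1) = 1.
  L[2][0] = (-8) / L[0][0] = -2.
  L[2][1] = (-1) / L[1][1] = -1.
Step 3: L[2][2] = √(4) = 2.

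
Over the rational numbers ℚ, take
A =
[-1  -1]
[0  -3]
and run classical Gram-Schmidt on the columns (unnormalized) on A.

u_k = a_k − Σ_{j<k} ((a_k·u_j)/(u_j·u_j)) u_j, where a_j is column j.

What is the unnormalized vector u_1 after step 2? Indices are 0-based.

u_1 = (0, -3)

Step 1: u_0 = a_0 = (-1, 0).
Step 2: u_1 = a_1 − (1)·u_0 = (0, -3).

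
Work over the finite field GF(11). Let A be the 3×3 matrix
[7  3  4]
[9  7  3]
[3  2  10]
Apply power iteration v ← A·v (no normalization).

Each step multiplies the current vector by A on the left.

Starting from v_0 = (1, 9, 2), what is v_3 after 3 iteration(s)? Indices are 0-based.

v_0 = (1, 9, 2).
v_1 = A·v_0 = (9, 1, 8).
v_2 = A·v_1 = (10, 2, 10).
v_3 = A·v_2 = (6, 2, 2).

v_3 = (6, 2, 2)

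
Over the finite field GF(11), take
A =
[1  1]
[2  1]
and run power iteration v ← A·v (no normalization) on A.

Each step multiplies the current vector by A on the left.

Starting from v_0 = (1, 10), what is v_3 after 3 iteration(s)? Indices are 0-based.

v_3 = (2, 3)

v_0 = (1, 10).
v_1 = A·v_0 = (0, 1).
v_2 = A·v_1 = (1, 1).
v_3 = A·v_2 = (2, 3).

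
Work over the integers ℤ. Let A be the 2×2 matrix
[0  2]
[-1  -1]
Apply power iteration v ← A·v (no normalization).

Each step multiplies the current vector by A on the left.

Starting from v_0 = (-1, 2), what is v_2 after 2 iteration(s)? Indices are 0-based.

v_0 = (-1, 2).
v_1 = A·v_0 = (4, -1).
v_2 = A·v_1 = (-2, -3).

v_2 = (-2, -3)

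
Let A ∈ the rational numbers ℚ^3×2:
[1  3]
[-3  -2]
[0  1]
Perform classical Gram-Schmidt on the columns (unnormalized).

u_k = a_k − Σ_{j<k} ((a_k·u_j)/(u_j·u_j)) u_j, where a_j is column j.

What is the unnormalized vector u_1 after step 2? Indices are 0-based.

u_1 = (21/10, 7/10, 1)

Step 1: u_0 = a_0 = (1, -3, 0).
Step 2: u_1 = a_1 − (9/10)·u_0 = (21/10, 7/10, 1).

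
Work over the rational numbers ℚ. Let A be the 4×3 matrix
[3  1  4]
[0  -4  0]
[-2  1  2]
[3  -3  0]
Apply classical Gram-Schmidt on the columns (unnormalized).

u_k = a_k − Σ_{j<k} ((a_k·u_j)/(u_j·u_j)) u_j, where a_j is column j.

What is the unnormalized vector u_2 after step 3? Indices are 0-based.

u_2 = (566/265, 392/265, 696/265, -102/265)

Step 1: u_0 = a_0 = (3, 0, -2, 3).
Step 2: u_1 = a_1 − (-4/11)·u_0 = (23/11, -4, 3/11, -21/11).
Step 3: u_2 = a_2 − (4/11)·u_0 − (98/265)·u_1 = (566/265, 392/265, 696/265, -102/265).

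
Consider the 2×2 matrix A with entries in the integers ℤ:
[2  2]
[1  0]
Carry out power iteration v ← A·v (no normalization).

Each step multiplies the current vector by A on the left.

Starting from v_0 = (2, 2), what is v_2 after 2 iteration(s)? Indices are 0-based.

v_2 = (20, 8)

v_0 = (2, 2).
v_1 = A·v_0 = (8, 2).
v_2 = A·v_1 = (20, 8).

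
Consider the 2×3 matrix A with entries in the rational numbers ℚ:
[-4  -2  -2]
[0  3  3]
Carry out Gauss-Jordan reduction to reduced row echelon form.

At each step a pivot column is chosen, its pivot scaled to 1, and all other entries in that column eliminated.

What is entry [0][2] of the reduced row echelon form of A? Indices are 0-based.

M[0][2] = 0

step 1: normalize row 0 (÷-4) = (1, 1/2, 1/2)
step 2: normalize row 1 (÷3) = (0, 1, 1)
  row 0: subtract 1/2×row1 = (1, 0, 0)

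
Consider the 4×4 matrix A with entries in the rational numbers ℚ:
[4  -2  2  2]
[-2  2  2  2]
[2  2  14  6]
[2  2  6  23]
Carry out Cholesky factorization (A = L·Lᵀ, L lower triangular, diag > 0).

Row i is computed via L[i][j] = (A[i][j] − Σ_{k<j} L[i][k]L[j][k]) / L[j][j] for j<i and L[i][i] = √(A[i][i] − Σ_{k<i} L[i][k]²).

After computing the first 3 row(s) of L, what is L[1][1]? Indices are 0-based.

Step 1: L[0][0] = √(4) = 2.
  L[1][0] = (-2) / L[0][0] = -1.
Step 2: L[1][1] = √(1) = 1.
  L[2][0] = (2) / L[0][0] = 1.
  L[2][1] = (3) / L[1][1] = 3.
Step 3: L[2][2] = √(4) = 2.

L[1][1] = 1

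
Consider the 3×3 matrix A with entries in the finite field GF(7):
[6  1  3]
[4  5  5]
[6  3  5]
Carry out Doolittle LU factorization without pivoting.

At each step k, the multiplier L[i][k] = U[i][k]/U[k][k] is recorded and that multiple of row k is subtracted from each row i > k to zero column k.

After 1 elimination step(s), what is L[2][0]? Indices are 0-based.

L[2][0] = 1

Step 1: pivot at (0,0) is 6.
  row1 ← row1 − (3)·row0  ⇒  L[1][0]=3, U row1=(0, 2, 3)
  row2 ← row2 − (1)·row0  ⇒  L[2][0]=1, U row2=(0, 2, 2)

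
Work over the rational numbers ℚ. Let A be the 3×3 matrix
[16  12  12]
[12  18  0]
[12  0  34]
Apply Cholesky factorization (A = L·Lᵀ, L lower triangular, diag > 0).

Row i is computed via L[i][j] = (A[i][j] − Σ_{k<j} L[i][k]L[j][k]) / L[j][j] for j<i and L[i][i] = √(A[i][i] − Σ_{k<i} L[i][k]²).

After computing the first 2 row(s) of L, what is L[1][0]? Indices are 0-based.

Step 1: L[0][0] = √(16) = 4.
  L[1][0] = (12) / L[0][0] = 3.
Step 2: L[1][1] = √(9) = 3.

L[1][0] = 3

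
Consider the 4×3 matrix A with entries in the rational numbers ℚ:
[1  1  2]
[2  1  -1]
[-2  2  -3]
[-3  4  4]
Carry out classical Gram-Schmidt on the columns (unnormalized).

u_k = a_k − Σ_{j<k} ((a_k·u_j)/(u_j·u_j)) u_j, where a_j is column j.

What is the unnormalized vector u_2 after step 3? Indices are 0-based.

u_2 = (323/227, -369/227, -899/227, 461/227)

Step 1: u_0 = a_0 = (1, 2, -2, -3).
Step 2: u_1 = a_1 − (-13/18)·u_0 = (31/18, 22/9, 5/9, 11/6).
Step 3: u_2 = a_2 − (-1/3)·u_0 − (120/227)·u_1 = (323/227, -369/227, -899/227, 461/227).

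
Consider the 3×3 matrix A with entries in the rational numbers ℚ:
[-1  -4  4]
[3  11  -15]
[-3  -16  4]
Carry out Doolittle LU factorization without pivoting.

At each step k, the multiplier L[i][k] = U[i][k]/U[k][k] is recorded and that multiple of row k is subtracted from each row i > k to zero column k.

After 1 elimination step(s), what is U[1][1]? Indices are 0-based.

Step 1: pivot at (0,0) is -1.
  row1 ← row1 − (-3)·row0  ⇒  L[1][0]=-3, U row1=(0, -1, -3)
  row2 ← row2 − (3)·row0  ⇒  L[2][0]=3, U row2=(0, -4, -8)

U[1][1] = -1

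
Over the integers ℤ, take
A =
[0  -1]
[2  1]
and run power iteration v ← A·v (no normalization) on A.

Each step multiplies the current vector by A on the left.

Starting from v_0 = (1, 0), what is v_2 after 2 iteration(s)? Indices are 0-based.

v_0 = (1, 0).
v_1 = A·v_0 = (0, 2).
v_2 = A·v_1 = (-2, 2).

v_2 = (-2, 2)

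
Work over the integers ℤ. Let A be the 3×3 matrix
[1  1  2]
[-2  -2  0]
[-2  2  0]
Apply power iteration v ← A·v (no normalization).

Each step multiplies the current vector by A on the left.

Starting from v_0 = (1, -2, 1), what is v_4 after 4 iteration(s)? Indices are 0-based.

v_0 = (1, -2, 1).
v_1 = A·v_0 = (1, 2, -6).
v_2 = A·v_1 = (-9, -6, 2).
v_3 = A·v_2 = (-11, 30, 6).
v_4 = A·v_3 = (31, -38, 82).

v_4 = (31, -38, 82)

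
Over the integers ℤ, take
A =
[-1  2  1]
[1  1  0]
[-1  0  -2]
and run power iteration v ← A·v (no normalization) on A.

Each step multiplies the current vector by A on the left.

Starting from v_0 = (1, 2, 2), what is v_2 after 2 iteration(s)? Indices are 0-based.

v_0 = (1, 2, 2).
v_1 = A·v_0 = (5, 3, -5).
v_2 = A·v_1 = (-4, 8, 5).

v_2 = (-4, 8, 5)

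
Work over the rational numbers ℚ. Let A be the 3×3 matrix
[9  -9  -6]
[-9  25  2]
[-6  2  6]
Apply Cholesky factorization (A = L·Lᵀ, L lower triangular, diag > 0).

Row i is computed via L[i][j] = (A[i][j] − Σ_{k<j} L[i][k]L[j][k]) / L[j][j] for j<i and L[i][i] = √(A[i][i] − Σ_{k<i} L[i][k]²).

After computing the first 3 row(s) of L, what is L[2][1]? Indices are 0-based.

Step 1: L[0][0] = √(9) = 3.
  L[1][0] = (-9) / L[0][0] = -3.
Step 2: L[1][1] = √(16) = 4.
  L[2][0] = (-6) / L[0][0] = -2.
  L[2][1] = (-4) / L[1][1] = -1.
Step 3: L[2][2] = √(1) = 1.

L[2][1] = -1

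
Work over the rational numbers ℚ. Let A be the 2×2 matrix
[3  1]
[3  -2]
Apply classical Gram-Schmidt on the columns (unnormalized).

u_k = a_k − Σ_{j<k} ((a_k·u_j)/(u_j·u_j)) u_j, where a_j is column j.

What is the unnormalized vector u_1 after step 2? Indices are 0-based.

Step 1: u_0 = a_0 = (3, 3).
Step 2: u_1 = a_1 − (-1/6)·u_0 = (3/2, -3/2).

u_1 = (3/2, -3/2)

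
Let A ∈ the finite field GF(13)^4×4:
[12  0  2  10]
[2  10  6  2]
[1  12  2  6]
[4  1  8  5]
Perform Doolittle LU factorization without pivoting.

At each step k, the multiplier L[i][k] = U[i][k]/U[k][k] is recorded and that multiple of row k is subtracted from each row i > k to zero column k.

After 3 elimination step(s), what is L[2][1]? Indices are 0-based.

k=0: U[0][0]=12
  eliminate (1,0): mult=11, new row 1: (0, 10, 10, 9); set L[1][0]=11
  eliminate (2,0): mult=12, new row 2: (0, 12, 4, 3); set L[2][0]=12
  eliminate (3,0): mult=9, new row 3: (0, 1, 3, 6); set L[3][0]=9
k=1: U[1][1]=10
  eliminate (2,1): mult=9, new row 2: (0, 0, 5, 0); set L[2][1]=9
  eliminate (3,1): mult=4, new row 3: (0, 0, 2, 9); set L[3][1]=4
k=2: U[2][2]=5
  eliminate (3,2): mult=3, new row 3: (0, 0, 0, 9); set L[3][2]=3

L[2][1] = 9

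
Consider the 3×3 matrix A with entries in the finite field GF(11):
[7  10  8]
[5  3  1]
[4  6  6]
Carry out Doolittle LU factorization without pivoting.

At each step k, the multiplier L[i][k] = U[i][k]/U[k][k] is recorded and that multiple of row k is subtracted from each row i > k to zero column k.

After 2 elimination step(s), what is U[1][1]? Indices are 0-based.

U[1][1] = 10

[col 0] pivot 7
  R1 -= 7*R0 → (0, 10, 0)  (L[1][0] := 7)
  R2 -= 10*R0 → (0, 5, 3)  (L[2][0] := 10)
[col 1] pivot 10
  R2 -= 6*R1 → (0, 0, 3)  (L[2][1] := 6)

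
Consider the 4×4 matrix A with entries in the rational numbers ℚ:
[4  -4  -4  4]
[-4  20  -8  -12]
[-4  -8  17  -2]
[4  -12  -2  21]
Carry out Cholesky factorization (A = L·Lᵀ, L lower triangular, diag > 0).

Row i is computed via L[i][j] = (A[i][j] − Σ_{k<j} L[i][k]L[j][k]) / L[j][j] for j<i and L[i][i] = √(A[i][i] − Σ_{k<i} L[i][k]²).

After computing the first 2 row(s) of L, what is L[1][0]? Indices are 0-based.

Step 1: L[0][0] = √(4) = 2.
  L[1][0] = (-4) / L[0][0] = -2.
Step 2: L[1][1] = √(16) = 4.

L[1][0] = -2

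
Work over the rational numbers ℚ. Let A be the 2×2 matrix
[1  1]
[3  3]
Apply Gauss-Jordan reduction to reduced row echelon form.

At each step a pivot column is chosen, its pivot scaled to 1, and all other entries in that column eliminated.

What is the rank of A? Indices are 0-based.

pivot(0,0)=1: scale R0 → (1, 1)
  clear (1,0): R1 −= (3)R0 → (0, 0)
col 1: no nonzero at/below row 1; advance.

rank = 1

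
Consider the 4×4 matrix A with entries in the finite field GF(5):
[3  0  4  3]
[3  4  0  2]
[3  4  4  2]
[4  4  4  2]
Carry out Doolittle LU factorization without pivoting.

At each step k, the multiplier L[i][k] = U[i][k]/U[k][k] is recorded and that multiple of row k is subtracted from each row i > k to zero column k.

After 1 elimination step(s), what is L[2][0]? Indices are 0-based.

L[2][0] = 1

k=0: U[0][0]=3
  eliminate (1,0): mult=1, new row 1: (0, 4, 1, 4); set L[1][0]=1
  eliminate (2,0): mult=1, new row 2: (0, 4, 0, 4); set L[2][0]=1
  eliminate (3,0): mult=3, new row 3: (0, 4, 2, 3); set L[3][0]=3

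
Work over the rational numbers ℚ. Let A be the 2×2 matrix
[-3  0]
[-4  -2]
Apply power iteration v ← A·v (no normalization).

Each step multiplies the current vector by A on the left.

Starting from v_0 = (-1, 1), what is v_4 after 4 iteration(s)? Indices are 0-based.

v_4 = (-81, -244)

v_0 = (-1, 1).
v_1 = A·v_0 = (3, 2).
v_2 = A·v_1 = (-9, -16).
v_3 = A·v_2 = (27, 68).
v_4 = A·v_3 = (-81, -244).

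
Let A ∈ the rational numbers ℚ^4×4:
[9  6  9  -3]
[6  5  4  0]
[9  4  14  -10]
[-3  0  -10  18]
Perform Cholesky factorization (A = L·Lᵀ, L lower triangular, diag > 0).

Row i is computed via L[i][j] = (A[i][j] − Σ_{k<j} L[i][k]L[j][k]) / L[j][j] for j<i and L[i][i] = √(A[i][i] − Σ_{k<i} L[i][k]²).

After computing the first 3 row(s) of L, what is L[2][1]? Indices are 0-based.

L[2][1] = -2

Step 1: L[0][0] = √(9) = 3.
  L[1][0] = (6) / L[0][0] = 2.
Step 2: L[1][1] = √(1) = 1.
  L[2][0] = (9) / L[0][0] = 3.
  L[2][1] = (-2) / L[1][1] = -2.
Step 3: L[2][2] = √(1) = 1.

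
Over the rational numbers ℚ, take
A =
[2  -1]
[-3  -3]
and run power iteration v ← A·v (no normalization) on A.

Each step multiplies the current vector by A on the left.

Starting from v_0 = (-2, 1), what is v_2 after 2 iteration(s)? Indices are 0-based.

v_2 = (-13, 6)

v_0 = (-2, 1).
v_1 = A·v_0 = (-5, 3).
v_2 = A·v_1 = (-13, 6).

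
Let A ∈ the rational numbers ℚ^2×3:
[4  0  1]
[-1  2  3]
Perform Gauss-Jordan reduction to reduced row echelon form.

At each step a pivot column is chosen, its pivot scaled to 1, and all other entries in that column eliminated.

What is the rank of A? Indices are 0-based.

[1] R0 /= 4  ⇒  (1, 0, 1/4)
     R1 -= -1·R0  ⇒  (0, 2, 13/4)
[2] R1 /= 2  ⇒  (0, 1, 13/8)

rank = 2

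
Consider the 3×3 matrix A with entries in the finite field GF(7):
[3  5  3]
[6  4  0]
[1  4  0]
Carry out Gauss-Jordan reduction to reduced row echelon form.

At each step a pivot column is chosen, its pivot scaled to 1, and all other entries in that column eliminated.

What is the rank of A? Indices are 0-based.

rank = 3

[1] R0 /= 3  ⇒  (1, 4, 1)
     R1 -= 6·R0  ⇒  (0, 1, 1)
     R2 -= 1·R0  ⇒  (0, 0, 6)
[2] R1 /= 1  ⇒  (0, 1, 1)
     R0 -= 4·R1  ⇒  (1, 0, 4)
[3] R2 /= 6  ⇒  (0, 0, 1)
     R0 -= 4·R2  ⇒  (1, 0, 0)
     R1 -= 1·R2  ⇒  (0, 1, 0)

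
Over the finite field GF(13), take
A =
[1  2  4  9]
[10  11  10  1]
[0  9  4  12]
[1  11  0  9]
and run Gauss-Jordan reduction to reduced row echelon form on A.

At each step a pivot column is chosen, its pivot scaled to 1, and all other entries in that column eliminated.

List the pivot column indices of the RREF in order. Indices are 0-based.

pivot columns: 0, 1, 2, 3

[1] R0 /= 1  ⇒  (1, 2, 4, 9)
     R1 -= 10·R0  ⇒  (0, 4, 9, 2)
     R3 -= 1·R0  ⇒  (0, 9, 9, 0)
[2] R1 /= 4  ⇒  (0, 1, 12, 7)
     R0 -= 2·R1  ⇒  (1, 0, 6, 8)
     R2 -= 9·R1  ⇒  (0, 0, 0, 1)
     R3 -= 9·R1  ⇒  (0, 0, 5, 2)
[3] R2 <-> R3
[3] R2 /= 5  ⇒  (0, 0, 1, 3)
     R0 -= 6·R2  ⇒  (1, 0, 0, 3)
     R1 -= 12·R2  ⇒  (0, 1, 0, 10)
[4] R3 /= 1  ⇒  (0, 0, 0, 1)
     R0 -= 3·R3  ⇒  (1, 0, 0, 0)
     R1 -= 10·R3  ⇒  (0, 1, 0, 0)
     R2 -= 3·R3  ⇒  (0, 0, 1, 0)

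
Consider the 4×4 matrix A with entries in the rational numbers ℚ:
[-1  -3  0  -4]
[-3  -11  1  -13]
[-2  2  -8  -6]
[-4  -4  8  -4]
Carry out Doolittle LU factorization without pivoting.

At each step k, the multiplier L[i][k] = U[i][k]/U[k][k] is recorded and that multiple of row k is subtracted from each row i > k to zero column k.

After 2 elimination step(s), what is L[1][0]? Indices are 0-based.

k=0: U[0][0]=-1
  eliminate (1,0): mult=3, new row 1: (0, -2, 1, -1); set L[1][0]=3
  eliminate (2,0): mult=2, new row 2: (0, 8, -8, 2); set L[2][0]=2
  eliminate (3,0): mult=4, new row 3: (0, 8, 8, 12); set L[3][0]=4
k=1: U[1][1]=-2
  eliminate (2,1): mult=-4, new row 2: (0, 0, -4, -2); set L[2][1]=-4
  eliminate (3,1): mult=-4, new row 3: (0, 0, 12, 8); set L[3][1]=-4

L[1][0] = 3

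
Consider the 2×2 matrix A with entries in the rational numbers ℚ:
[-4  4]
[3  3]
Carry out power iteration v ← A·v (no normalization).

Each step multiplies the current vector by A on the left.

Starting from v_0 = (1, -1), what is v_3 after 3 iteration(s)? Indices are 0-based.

v_3 = (-224, 24)

v_0 = (1, -1).
v_1 = A·v_0 = (-8, 0).
v_2 = A·v_1 = (32, -24).
v_3 = A·v_2 = (-224, 24).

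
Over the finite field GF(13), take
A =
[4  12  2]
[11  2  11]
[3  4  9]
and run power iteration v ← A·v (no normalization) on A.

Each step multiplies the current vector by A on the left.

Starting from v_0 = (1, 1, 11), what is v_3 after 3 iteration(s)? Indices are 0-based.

v_3 = (1, 10, 5)

v_0 = (1, 1, 11).
v_1 = A·v_0 = (12, 4, 2).
v_2 = A·v_1 = (9, 6, 5).
v_3 = A·v_2 = (1, 10, 5).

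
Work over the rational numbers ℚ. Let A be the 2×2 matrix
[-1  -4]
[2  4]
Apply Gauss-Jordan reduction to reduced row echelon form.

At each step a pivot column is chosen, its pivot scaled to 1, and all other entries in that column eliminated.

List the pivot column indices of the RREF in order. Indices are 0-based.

pivot columns: 0, 1

step 1: normalize row 0 (÷-1) = (1, 4)
  row 1: subtract 2×row0 = (0, -4)
step 2: normalize row 1 (÷-4) = (0, 1)
  row 0: subtract 4×row1 = (1, 0)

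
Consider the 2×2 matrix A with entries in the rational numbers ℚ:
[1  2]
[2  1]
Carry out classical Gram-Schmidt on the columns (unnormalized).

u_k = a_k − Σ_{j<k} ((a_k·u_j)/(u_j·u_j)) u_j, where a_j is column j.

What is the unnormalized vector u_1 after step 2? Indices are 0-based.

u_1 = (6/5, -3/5)

Step 1: u_0 = a_0 = (1, 2).
Step 2: u_1 = a_1 − (4/5)·u_0 = (6/5, -3/5).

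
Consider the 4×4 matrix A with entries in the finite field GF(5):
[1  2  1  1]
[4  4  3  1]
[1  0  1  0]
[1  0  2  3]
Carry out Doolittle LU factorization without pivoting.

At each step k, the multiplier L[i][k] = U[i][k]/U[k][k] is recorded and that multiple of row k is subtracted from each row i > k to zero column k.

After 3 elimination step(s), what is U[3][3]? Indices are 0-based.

k=0: U[0][0]=1
  eliminate (1,0): mult=4, new row 1: (0, 1, 4, 2); set L[1][0]=4
  eliminate (2,0): mult=1, new row 2: (0, 3, 0, 4); set L[2][0]=1
  eliminate (3,0): mult=1, new row 3: (0, 3, 1, 2); set L[3][0]=1
k=1: U[1][1]=1
  eliminate (2,1): mult=3, new row 2: (0, 0, 3, 3); set L[2][1]=3
  eliminate (3,1): mult=3, new row 3: (0, 0, 4, 1); set L[3][1]=3
k=2: U[2][2]=3
  eliminate (3,2): mult=3, new row 3: (0, 0, 0, 2); set L[3][2]=3

U[3][3] = 2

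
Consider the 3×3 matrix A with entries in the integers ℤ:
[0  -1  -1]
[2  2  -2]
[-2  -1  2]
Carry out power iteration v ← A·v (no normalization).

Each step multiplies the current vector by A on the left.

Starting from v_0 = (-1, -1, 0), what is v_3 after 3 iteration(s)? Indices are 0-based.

v_3 = (4, -38, 26)

v_0 = (-1, -1, 0).
v_1 = A·v_0 = (1, -4, 3).
v_2 = A·v_1 = (1, -12, 8).
v_3 = A·v_2 = (4, -38, 26).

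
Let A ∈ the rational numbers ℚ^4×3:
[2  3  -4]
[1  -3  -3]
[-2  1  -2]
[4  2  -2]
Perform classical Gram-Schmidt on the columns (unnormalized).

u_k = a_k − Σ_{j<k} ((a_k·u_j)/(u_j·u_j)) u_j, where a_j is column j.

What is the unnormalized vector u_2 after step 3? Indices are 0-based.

u_2 = (-31/13, -744/247, -713/247, 124/247)

Step 1: u_0 = a_0 = (2, 1, -2, 4).
Step 2: u_1 = a_1 − (9/25)·u_0 = (57/25, -84/25, 43/25, 14/25).
Step 3: u_2 = a_2 − (-3/5)·u_0 − (-45/247)·u_1 = (-31/13, -744/247, -713/247, 124/247).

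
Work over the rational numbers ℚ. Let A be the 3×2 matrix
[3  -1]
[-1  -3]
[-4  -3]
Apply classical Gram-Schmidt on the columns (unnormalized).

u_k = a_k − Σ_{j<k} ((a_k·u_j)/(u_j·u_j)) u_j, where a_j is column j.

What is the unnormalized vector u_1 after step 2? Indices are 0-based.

u_1 = (-31/13, -33/13, -15/13)

Step 1: u_0 = a_0 = (3, -1, -4).
Step 2: u_1 = a_1 − (6/13)·u_0 = (-31/13, -33/13, -15/13).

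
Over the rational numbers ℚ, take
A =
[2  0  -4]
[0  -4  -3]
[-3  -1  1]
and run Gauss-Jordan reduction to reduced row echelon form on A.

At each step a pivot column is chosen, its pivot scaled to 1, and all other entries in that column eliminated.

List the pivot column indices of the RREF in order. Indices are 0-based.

pivot(0,0)=2: scale R0 → (1, 0, -2)
  clear (2,0): R2 −= (-3)R0 → (0, -1, -5)
pivot(1,1)=-4: scale R1 → (0, 1, 3/4)
  clear (2,1): R2 −= (-1)R1 → (0, 0, -17/4)
pivot(2,2)=-17/4: scale R2 → (0, 0, 1)
  clear (0,2): R0 −= (-2)R2 → (1, 0, 0)
  clear (1,2): R1 −= (3/4)R2 → (0, 1, 0)

pivot columns: 0, 1, 2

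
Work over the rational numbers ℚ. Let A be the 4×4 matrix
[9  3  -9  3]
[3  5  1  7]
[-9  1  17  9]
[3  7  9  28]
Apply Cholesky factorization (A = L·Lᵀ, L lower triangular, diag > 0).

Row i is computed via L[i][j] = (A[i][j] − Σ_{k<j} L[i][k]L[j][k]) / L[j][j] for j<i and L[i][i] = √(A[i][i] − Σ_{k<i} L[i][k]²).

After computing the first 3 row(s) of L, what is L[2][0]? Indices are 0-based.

Step 1: L[0][0] = √(9) = 3.
  L[1][0] = (3) / L[0][0] = 1.
Step 2: L[1][1] = √(4) = 2.
  L[2][0] = (-9) / L[0][0] = -3.
  L[2][1] = (4) / L[1][1] = 2.
Step 3: L[2][2] = √(4) = 2.

L[2][0] = -3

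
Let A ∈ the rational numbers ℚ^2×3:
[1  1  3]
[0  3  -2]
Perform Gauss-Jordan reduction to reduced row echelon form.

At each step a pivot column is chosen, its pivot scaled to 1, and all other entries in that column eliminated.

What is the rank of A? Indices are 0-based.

rank = 2

step 1: normalize row 0 (÷1) = (1, 1, 3)
step 2: normalize row 1 (÷3) = (0, 1, -2/3)
  row 0: subtract 1×row1 = (1, 0, 11/3)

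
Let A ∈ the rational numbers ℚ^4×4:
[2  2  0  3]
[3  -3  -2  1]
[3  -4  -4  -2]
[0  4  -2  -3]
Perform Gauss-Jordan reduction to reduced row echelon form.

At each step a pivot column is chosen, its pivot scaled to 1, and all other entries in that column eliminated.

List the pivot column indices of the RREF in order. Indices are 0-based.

[1] R0 /= 2  ⇒  (1, 1, 0, 3/2)
     R1 -= 3·R0  ⇒  (0, -6, -2, -7/2)
     R2 -= 3·R0  ⇒  (0, -7, -4, -13/2)
[2] R1 /= -6  ⇒  (0, 1, 1/3, 7/12)
     R0 -= 1·R1  ⇒  (1, 0, -1/3, 11/12)
     R2 -= -7·R1  ⇒  (0, 0, -5/3, -29/12)
     R3 -= 4·R1  ⇒  (0, 0, -10/3, -16/3)
[3] R2 /= -5/3  ⇒  (0, 0, 1, 29/20)
     R0 -= -1/3·R2  ⇒  (1, 0, 0, 7/5)
     R1 -= 1/3·R2  ⇒  (0, 1, 0, 1/10)
     R3 -= -10/3·R2  ⇒  (0, 0, 0, -1/2)
[4] R3 /= -1/2  ⇒  (0, 0, 0, 1)
     R0 -= 7/5·R3  ⇒  (1, 0, 0, 0)
     R1 -= 1/10·R3  ⇒  (0, 1, 0, 0)
     R2 -= 29/20·R3  ⇒  (0, 0, 1, 0)

pivot columns: 0, 1, 2, 3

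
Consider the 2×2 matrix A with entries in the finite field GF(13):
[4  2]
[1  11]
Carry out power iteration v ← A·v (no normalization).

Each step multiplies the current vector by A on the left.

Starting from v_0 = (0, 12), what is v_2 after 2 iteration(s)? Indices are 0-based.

v_0 = (0, 12).
v_1 = A·v_0 = (11, 2).
v_2 = A·v_1 = (9, 7).

v_2 = (9, 7)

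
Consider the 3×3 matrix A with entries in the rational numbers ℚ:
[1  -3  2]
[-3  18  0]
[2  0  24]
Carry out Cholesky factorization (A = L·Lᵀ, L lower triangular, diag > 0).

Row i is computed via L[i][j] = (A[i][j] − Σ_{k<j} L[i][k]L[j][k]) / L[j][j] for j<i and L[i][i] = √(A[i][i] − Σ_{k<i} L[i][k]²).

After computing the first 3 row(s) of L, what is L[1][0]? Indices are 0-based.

L[1][0] = -3

Step 1: L[0][0] = √(1) = 1.
  L[1][0] = (-3) / L[0][0] = -3.
Step 2: L[1][1] = √(9) = 3.
  L[2][0] = (2) / L[0][0] = 2.
  L[2][1] = (6) / L[1][1] = 2.
Step 3: L[2][2] = √(16) = 4.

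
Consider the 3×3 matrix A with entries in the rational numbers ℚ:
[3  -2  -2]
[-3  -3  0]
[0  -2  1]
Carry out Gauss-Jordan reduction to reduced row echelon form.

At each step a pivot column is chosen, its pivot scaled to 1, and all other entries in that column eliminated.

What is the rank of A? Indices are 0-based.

step 1: normalize row 0 (÷3) = (1, -2/3, -2/3)
  row 1: subtract -3×row0 = (0, -5, -2)
step 2: normalize row 1 (÷-5) = (0, 1, 2/5)
  row 0: subtract -2/3×row1 = (1, 0, -2/5)
  row 2: subtract -2×row1 = (0, 0, 9/5)
step 3: normalize row 2 (÷9/5) = (0, 0, 1)
  row 0: subtract -2/5×row2 = (1, 0, 0)
  row 1: subtract 2/5×row2 = (0, 1, 0)

rank = 3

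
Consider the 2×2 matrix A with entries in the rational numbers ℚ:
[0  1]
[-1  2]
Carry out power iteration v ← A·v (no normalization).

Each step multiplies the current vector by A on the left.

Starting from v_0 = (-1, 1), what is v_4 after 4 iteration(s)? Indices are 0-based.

v_4 = (7, 9)

v_0 = (-1, 1).
v_1 = A·v_0 = (1, 3).
v_2 = A·v_1 = (3, 5).
v_3 = A·v_2 = (5, 7).
v_4 = A·v_3 = (7, 9).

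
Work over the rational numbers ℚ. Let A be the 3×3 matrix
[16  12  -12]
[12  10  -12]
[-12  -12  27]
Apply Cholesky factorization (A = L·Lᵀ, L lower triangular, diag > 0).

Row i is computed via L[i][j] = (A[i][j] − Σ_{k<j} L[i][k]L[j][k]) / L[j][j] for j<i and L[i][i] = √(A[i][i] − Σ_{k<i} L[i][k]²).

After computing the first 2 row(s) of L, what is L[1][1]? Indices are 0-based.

L[1][1] = 1

Step 1: L[0][0] = √(16) = 4.
  L[1][0] = (12) / L[0][0] = 3.
Step 2: L[1][1] = √(1) = 1.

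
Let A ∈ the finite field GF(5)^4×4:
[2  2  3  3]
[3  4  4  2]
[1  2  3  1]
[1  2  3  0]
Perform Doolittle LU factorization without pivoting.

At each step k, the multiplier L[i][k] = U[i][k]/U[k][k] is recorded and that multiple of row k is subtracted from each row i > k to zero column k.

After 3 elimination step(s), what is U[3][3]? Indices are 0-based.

k=0: U[0][0]=2
  eliminate (1,0): mult=4, new row 1: (0, 1, 2, 0); set L[1][0]=4
  eliminate (2,0): mult=3, new row 2: (0, 1, 4, 2); set L[2][0]=3
  eliminate (3,0): mult=3, new row 3: (0, 1, 4, 1); set L[3][0]=3
k=1: U[1][1]=1
  eliminate (2,1): mult=1, new row 2: (0, 0, 2, 2); set L[2][1]=1
  eliminate (3,1): mult=1, new row 3: (0, 0, 2, 1); set L[3][1]=1
k=2: U[2][2]=2
  eliminate (3,2): mult=1, new row 3: (0, 0, 0, 4); set L[3][2]=1

U[3][3] = 4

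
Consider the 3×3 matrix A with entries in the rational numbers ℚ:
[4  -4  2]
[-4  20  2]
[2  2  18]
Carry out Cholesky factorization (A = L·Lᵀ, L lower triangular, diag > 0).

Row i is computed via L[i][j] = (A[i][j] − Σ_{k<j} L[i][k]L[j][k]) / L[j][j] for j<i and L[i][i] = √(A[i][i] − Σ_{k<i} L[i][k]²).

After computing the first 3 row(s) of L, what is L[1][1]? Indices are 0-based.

L[1][1] = 4

Step 1: L[0][0] = √(4) = 2.
  L[1][0] = (-4) / L[0][0] = -2.
Step 2: L[1][1] = √(16) = 4.
  L[2][0] = (2) / L[0][0] = 1.
  L[2][1] = (4) / L[1][1] = 1.
Step 3: L[2][2] = √(16) = 4.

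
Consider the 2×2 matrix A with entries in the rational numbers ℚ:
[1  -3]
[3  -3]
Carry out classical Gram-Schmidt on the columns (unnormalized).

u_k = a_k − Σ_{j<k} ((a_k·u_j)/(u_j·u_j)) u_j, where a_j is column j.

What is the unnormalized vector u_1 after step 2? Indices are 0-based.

u_1 = (-9/5, 3/5)

Step 1: u_0 = a_0 = (1, 3).
Step 2: u_1 = a_1 − (-6/5)·u_0 = (-9/5, 3/5).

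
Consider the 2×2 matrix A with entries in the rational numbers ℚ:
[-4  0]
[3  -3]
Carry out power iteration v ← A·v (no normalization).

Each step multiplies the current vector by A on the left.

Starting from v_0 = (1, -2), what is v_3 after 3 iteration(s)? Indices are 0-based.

v_3 = (-64, 165)

v_0 = (1, -2).
v_1 = A·v_0 = (-4, 9).
v_2 = A·v_1 = (16, -39).
v_3 = A·v_2 = (-64, 165).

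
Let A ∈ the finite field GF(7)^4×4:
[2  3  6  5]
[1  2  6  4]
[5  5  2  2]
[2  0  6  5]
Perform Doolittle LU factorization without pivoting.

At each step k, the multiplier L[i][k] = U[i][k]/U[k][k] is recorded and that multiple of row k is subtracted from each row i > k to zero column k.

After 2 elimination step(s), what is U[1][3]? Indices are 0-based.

U[1][3] = 5

k=0: U[0][0]=2
  eliminate (1,0): mult=4, new row 1: (0, 4, 3, 5); set L[1][0]=4
  eliminate (2,0): mult=6, new row 2: (0, 1, 1, 0); set L[2][0]=6
  eliminate (3,0): mult=1, new row 3: (0, 4, 0, 0); set L[3][0]=1
k=1: U[1][1]=4
  eliminate (2,1): mult=2, new row 2: (0, 0, 2, 4); set L[2][1]=2
  eliminate (3,1): mult=1, new row 3: (0, 0, 4, 2); set L[3][1]=1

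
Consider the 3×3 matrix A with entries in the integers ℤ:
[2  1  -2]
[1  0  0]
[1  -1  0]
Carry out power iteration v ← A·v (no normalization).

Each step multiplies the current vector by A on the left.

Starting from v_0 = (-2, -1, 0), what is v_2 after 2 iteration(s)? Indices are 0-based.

v_2 = (-10, -5, -3)

v_0 = (-2, -1, 0).
v_1 = A·v_0 = (-5, -2, -1).
v_2 = A·v_1 = (-10, -5, -3).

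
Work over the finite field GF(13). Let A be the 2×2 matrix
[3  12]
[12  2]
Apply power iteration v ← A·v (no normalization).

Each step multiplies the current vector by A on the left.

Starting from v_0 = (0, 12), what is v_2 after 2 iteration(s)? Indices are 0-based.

v_2 = (5, 8)

v_0 = (0, 12).
v_1 = A·v_0 = (1, 11).
v_2 = A·v_1 = (5, 8).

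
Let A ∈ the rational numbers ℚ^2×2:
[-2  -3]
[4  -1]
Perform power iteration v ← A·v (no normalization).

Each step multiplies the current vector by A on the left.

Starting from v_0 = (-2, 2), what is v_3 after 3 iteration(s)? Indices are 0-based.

v_3 = (-74, 134)

v_0 = (-2, 2).
v_1 = A·v_0 = (-2, -10).
v_2 = A·v_1 = (34, 2).
v_3 = A·v_2 = (-74, 134).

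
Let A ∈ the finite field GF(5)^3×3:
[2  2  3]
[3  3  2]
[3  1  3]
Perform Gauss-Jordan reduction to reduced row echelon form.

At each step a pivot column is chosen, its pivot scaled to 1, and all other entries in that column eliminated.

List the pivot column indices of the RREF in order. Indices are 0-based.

pivot columns: 0, 1

[1] R0 /= 2  ⇒  (1, 1, 4)
     R1 -= 3·R0  ⇒  (0, 0, 0)
     R2 -= 3·R0  ⇒  (0, 3, 1)
[2] R1 <-> R2
[2] R1 /= 3  ⇒  (0, 1, 2)
     R0 -= 1·R1  ⇒  (1, 0, 2)
column 2 empty below row 2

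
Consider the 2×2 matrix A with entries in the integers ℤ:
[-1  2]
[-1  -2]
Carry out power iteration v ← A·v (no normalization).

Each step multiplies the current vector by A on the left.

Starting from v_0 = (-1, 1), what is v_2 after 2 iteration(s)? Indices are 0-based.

v_2 = (-5, -1)

v_0 = (-1, 1).
v_1 = A·v_0 = (3, -1).
v_2 = A·v_1 = (-5, -1).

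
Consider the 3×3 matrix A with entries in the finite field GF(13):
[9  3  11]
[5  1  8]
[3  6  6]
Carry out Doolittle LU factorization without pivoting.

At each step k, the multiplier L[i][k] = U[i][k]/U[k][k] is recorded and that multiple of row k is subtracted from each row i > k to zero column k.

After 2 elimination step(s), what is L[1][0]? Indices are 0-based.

L[1][0] = 2

[col 0] pivot 9
  R1 -= 2*R0 → (0, 8, 12)  (L[1][0] := 2)
  R2 -= 9*R0 → (0, 5, 11)  (L[2][0] := 9)
[col 1] pivot 8
  R2 -= 12*R1 → (0, 0, 10)  (L[2][1] := 12)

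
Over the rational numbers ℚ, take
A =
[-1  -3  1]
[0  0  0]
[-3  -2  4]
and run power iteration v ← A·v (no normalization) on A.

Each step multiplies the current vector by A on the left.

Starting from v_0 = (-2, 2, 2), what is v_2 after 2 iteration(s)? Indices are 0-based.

v_0 = (-2, 2, 2).
v_1 = A·v_0 = (-2, 0, 10).
v_2 = A·v_1 = (12, 0, 46).

v_2 = (12, 0, 46)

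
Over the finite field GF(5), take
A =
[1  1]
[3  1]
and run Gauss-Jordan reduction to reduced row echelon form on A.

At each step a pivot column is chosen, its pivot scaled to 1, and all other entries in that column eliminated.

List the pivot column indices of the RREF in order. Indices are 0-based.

pivot columns: 0, 1

[1] R0 /= 1  ⇒  (1, 1)
     R1 -= 3·R0  ⇒  (0, 3)
[2] R1 /= 3  ⇒  (0, 1)
     R0 -= 1·R1  ⇒  (1, 0)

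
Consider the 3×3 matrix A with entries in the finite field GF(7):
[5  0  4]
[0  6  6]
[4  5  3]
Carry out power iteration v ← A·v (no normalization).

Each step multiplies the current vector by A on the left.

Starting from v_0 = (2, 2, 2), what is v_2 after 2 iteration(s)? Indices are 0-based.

v_2 = (4, 1, 5)

v_0 = (2, 2, 2).
v_1 = A·v_0 = (4, 3, 3).
v_2 = A·v_1 = (4, 1, 5).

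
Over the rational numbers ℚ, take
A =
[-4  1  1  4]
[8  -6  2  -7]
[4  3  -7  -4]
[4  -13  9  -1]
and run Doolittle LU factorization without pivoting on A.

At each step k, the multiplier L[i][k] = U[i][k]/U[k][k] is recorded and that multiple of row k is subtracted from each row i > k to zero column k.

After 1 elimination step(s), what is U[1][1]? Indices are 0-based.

U[1][1] = -4

k=0: U[0][0]=-4
  eliminate (1,0): mult=-2, new row 1: (0, -4, 4, 1); set L[1][0]=-2
  eliminate (2,0): mult=-1, new row 2: (0, 4, -6, 0); set L[2][0]=-1
  eliminate (3,0): mult=-1, new row 3: (0, -12, 10, 3); set L[3][0]=-1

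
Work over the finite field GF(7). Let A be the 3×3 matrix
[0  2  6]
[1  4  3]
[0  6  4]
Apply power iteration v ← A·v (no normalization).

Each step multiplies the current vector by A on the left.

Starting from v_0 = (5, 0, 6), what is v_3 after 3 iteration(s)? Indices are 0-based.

v_0 = (5, 0, 6).
v_1 = A·v_0 = (1, 2, 3).
v_2 = A·v_1 = (1, 4, 3).
v_3 = A·v_2 = (5, 5, 1).

v_3 = (5, 5, 1)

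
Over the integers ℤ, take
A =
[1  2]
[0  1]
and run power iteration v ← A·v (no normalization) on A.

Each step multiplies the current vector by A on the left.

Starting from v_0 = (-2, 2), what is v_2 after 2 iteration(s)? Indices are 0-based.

v_2 = (6, 2)

v_0 = (-2, 2).
v_1 = A·v_0 = (2, 2).
v_2 = A·v_1 = (6, 2).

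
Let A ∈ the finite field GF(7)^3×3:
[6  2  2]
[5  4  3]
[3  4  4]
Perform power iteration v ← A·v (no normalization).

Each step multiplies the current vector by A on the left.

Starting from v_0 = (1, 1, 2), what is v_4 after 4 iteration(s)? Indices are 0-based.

v_4 = (0, 0, 2)

v_0 = (1, 1, 2).
v_1 = A·v_0 = (5, 1, 1).
v_2 = A·v_1 = (6, 4, 2).
v_3 = A·v_2 = (6, 3, 0).
v_4 = A·v_3 = (0, 0, 2).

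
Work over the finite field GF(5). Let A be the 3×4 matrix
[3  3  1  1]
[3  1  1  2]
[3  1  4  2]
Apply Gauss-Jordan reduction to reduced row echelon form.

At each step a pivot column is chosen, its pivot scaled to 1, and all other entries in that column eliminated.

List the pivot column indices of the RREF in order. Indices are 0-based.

pivot columns: 0, 1, 2

step 1: normalize row 0 (÷3) = (1, 1, 2, 2)
  row 1: subtract 3×row0 = (0, 3, 0, 1)
  row 2: subtract 3×row0 = (0, 3, 3, 1)
step 2: normalize row 1 (÷3) = (0, 1, 0, 2)
  row 0: subtract 1×row1 = (1, 0, 2, 0)
  row 2: subtract 3×row1 = (0, 0, 3, 0)
step 3: normalize row 2 (÷3) = (0, 0, 1, 0)
  row 0: subtract 2×row2 = (1, 0, 0, 0)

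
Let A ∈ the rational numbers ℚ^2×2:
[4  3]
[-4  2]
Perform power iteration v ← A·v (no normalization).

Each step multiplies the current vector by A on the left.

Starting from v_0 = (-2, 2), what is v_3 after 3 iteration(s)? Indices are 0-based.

v_0 = (-2, 2).
v_1 = A·v_0 = (-2, 12).
v_2 = A·v_1 = (28, 32).
v_3 = A·v_2 = (208, -48).

v_3 = (208, -48)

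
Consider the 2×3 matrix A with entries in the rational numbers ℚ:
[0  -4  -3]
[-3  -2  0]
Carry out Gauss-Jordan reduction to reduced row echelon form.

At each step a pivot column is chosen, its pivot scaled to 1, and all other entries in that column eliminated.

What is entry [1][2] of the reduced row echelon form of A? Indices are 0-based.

pivot(0,0): swap R0↔R1
pivot(0,0)=-3: scale R0 → (1, 2/3, 0)
pivot(1,1)=-4: scale R1 → (0, 1, 3/4)
  clear (0,1): R0 −= (2/3)R1 → (1, 0, -1/2)

M[1][2] = 3/4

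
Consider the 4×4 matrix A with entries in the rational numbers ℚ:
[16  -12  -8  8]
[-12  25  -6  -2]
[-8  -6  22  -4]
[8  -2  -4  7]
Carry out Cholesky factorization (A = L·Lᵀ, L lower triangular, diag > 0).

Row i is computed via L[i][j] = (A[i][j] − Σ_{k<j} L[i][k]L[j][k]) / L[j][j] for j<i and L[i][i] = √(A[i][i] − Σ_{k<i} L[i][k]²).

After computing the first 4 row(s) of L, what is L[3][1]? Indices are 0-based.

L[3][1] = 1

Step 1: L[0][0] = √(16) = 4.
  L[1][0] = (-12) / L[0][0] = -3.
Step 2: L[1][1] = √(16) = 4.
  L[2][0] = (-8) / L[0][0] = -2.
  L[2][1] = (-12) / L[1][1] = -3.
Step 3: L[2][2] = √(9) = 3.
  L[3][0] = (8) / L[0][0] = 2.
  L[3][1] = (4) / L[1][1] = 1.
  L[3][2] = (3) / L[2][2] = 1.
Step 4: L[3][3] = √(1) = 1.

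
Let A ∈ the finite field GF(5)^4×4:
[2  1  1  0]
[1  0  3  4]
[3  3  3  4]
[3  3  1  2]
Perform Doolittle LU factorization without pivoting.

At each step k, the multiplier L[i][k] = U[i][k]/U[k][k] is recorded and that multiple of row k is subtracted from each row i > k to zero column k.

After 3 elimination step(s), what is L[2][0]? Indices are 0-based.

L[2][0] = 4

k=0: U[0][0]=2
  eliminate (1,0): mult=3, new row 1: (0, 2, 0, 4); set L[1][0]=3
  eliminate (2,0): mult=4, new row 2: (0, 4, 4, 4); set L[2][0]=4
  eliminate (3,0): mult=4, new row 3: (0, 4, 2, 2); set L[3][0]=4
k=1: U[1][1]=2
  eliminate (2,1): mult=2, new row 2: (0, 0, 4, 1); set L[2][1]=2
  eliminate (3,1): mult=2, new row 3: (0, 0, 2, 4); set L[3][1]=2
k=2: U[2][2]=4
  eliminate (3,2): mult=3, new row 3: (0, 0, 0, 1); set L[3][2]=3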